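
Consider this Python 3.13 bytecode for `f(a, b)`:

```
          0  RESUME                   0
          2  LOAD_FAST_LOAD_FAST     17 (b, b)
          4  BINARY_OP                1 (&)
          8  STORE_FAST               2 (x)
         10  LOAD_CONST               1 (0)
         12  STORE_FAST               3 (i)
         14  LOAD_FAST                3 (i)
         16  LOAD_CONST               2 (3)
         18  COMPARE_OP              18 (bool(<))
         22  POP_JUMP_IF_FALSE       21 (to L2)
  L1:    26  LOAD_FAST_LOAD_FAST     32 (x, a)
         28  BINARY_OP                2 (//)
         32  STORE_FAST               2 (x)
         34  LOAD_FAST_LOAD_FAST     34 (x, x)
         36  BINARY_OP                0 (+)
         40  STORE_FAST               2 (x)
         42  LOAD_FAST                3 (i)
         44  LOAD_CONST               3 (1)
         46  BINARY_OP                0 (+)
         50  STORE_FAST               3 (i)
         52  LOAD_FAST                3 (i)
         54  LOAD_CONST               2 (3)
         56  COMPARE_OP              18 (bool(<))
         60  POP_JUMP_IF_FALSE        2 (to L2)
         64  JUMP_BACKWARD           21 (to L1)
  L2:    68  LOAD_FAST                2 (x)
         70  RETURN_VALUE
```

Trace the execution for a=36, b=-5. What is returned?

-2

LOAD_FAST_LOAD_FAST b,b → push -5,-5. Stack: [-5, -5]
BINARY_OP & → -5 & -5 = -5. Stack: [-5]
STORE_FAST x → x=-5. Stack: []
LOAD_CONST → push 0. Stack: [0]
STORE_FAST i → i=0. Stack: []
LOAD_FAST i → push 0. Stack: [0]
LOAD_CONST → push 3. Stack: [0, 3]
COMPARE_OP bool(<) → 0 vs 3 = True. Stack: [True]
POP_JUMP_IF_FALSE → pop True; no jump. Stack: []
LOAD_FAST_LOAD_FAST x,a → push -5,36. Stack: [-5, 36]
BINARY_OP // → -5 // 36 = -1. Stack: [-1]
STORE_FAST x → x=-1. Stack: []
LOAD_FAST_LOAD_FAST x,x → push -1,-1. Stack: [-1, -1]
BINARY_OP + → -1 + -1 = -2. Stack: [-2]
STORE_FAST x → x=-2. Stack: []
LOAD_FAST i → push 0. Stack: [0]
LOAD_CONST → push 1. Stack: [0, 1]
BINARY_OP + → 0 + 1 = 1. Stack: [1]
STORE_FAST i → i=1. Stack: []
LOAD_FAST i → push 1. Stack: [1]
LOAD_CONST → push 3. Stack: [1, 3]
COMPARE_OP bool(<) → 1 vs 3 = True. Stack: [True]
POP_JUMP_IF_FALSE → pop True; no jump. Stack: []
LOAD_FAST_LOAD_FAST x,a → push -2,36. Stack: [-2, 36]
BINARY_OP // → -2 // 36 = -1. Stack: [-1]
STORE_FAST x → x=-1. Stack: []
LOAD_FAST_LOAD_FAST x,x → push -1,-1. Stack: [-1, -1]
BINARY_OP + → -1 + -1 = -2. Stack: [-2]
STORE_FAST x → x=-2. Stack: []
LOAD_FAST i → push 1. Stack: [1]
LOAD_CONST → push 1. Stack: [1, 1]
BINARY_OP + → 1 + 1 = 2. Stack: [2]
STORE_FAST i → i=2. Stack: []
LOAD_FAST i → push 2. Stack: [2]
LOAD_CONST → push 3. Stack: [2, 3]
COMPARE_OP bool(<) → 2 vs 3 = True. Stack: [True]
POP_JUMP_IF_FALSE → pop True; no jump. Stack: []
LOAD_FAST_LOAD_FAST x,a → push -2,36. Stack: [-2, 36]
BINARY_OP // → -2 // 36 = -1. Stack: [-1]
STORE_FAST x → x=-1. Stack: []
LOAD_FAST_LOAD_FAST x,x → push -1,-1. Stack: [-1, -1]
BINARY_OP + → -1 + -1 = -2. Stack: [-2]
STORE_FAST x → x=-2. Stack: []
LOAD_FAST i → push 2. Stack: [2]
LOAD_CONST → push 1. Stack: [2, 1]
BINARY_OP + → 2 + 1 = 3. Stack: [3]
STORE_FAST i → i=3. Stack: []
LOAD_FAST i → push 3. Stack: [3]
LOAD_CONST → push 3. Stack: [3, 3]
COMPARE_OP bool(<) → 3 vs 3 = False. Stack: [False]
POP_JUMP_IF_FALSE → pop False; jump. Stack: []
LOAD_FAST x → push -2. Stack: [-2]
RETURN_VALUE → return -2.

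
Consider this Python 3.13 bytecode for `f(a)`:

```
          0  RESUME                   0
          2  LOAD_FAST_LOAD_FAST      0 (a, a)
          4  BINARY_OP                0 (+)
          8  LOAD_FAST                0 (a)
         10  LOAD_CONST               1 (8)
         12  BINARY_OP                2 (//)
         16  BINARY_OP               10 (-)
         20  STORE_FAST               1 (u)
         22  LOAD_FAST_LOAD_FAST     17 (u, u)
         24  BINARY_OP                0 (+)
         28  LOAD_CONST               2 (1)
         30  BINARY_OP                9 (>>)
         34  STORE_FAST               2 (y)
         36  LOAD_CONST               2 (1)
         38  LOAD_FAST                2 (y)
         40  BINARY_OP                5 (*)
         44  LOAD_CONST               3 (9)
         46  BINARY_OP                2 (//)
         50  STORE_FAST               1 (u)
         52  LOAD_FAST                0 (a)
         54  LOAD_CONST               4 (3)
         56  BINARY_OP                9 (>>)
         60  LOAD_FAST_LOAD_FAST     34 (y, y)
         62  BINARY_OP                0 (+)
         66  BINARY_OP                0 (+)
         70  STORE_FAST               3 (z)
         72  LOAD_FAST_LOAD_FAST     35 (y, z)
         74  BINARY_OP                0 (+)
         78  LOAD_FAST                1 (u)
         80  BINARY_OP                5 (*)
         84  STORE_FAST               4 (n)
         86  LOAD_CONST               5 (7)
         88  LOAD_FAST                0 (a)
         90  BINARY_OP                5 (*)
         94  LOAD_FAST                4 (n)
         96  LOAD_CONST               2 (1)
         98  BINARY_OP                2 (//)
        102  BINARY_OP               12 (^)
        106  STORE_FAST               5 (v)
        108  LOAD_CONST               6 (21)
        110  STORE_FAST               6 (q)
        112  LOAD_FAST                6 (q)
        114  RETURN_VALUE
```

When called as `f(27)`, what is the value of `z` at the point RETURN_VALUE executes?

LOAD_FAST_LOAD_FAST a,a → push 27,27. Stack: [27, 27]
BINARY_OP + → 27 + 27 = 54. Stack: [54]
LOAD_FAST a → push 27. Stack: [54, 27]
LOAD_CONST → push 8. Stack: [54, 27, 8]
BINARY_OP // → 27 // 8 = 3. Stack: [54, 3]
BINARY_OP - → 54 - 3 = 51. Stack: [51]
STORE_FAST u → u=51. Stack: []
LOAD_FAST_LOAD_FAST u,u → push 51,51. Stack: [51, 51]
BINARY_OP + → 51 + 51 = 102. Stack: [102]
LOAD_CONST → push 1. Stack: [102, 1]
BINARY_OP >> → 102 >> 1 = 51. Stack: [51]
STORE_FAST y → y=51. Stack: []
LOAD_CONST → push 1. Stack: [1]
LOAD_FAST y → push 51. Stack: [1, 51]
BINARY_OP * → 1 * 51 = 51. Stack: [51]
LOAD_CONST → push 9. Stack: [51, 9]
BINARY_OP // → 51 // 9 = 5. Stack: [5]
STORE_FAST u → u=5. Stack: []
LOAD_FAST a → push 27. Stack: [27]
LOAD_CONST → push 3. Stack: [27, 3]
BINARY_OP >> → 27 >> 3 = 3. Stack: [3]
LOAD_FAST_LOAD_FAST y,y → push 51,51. Stack: [3, 51, 51]
BINARY_OP + → 51 + 51 = 102. Stack: [3, 102]
BINARY_OP + → 3 + 102 = 105. Stack: [105]
STORE_FAST z → z=105. Stack: []
LOAD_FAST_LOAD_FAST y,z → push 51,105. Stack: [51, 105]
BINARY_OP + → 51 + 105 = 156. Stack: [156]
LOAD_FAST u → push 5. Stack: [156, 5]
BINARY_OP * → 156 * 5 = 780. Stack: [780]
STORE_FAST n → n=780. Stack: []
LOAD_CONST → push 7. Stack: [7]
LOAD_FAST a → push 27. Stack: [7, 27]
BINARY_OP * → 7 * 27 = 189. Stack: [189]
LOAD_FAST n → push 780. Stack: [189, 780]
LOAD_CONST → push 1. Stack: [189, 780, 1]
BINARY_OP // → 780 // 1 = 780. Stack: [189, 780]
BINARY_OP ^ → 189 ^ 780 = 945. Stack: [945]
STORE_FAST v → v=945. Stack: []
LOAD_CONST → push 21. Stack: [21]
STORE_FAST q → q=21. Stack: []
LOAD_FAST q → push 21. Stack: [21]
RETURN_VALUE → return 21.

105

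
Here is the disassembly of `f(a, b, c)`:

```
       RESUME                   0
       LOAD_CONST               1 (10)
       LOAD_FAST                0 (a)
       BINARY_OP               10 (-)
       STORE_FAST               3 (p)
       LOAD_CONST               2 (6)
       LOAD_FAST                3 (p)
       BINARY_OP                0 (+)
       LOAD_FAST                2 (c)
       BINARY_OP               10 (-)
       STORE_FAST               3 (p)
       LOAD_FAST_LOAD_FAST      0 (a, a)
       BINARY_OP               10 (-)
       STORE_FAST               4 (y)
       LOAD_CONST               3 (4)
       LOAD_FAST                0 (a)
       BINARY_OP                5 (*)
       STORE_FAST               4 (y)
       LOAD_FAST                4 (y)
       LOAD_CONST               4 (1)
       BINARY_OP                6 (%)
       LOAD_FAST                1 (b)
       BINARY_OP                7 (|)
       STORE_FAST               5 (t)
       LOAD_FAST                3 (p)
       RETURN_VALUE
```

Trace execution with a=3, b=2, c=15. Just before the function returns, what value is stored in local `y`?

LOAD_CONST → push 10. Stack: [10]
LOAD_FAST a → push 3. Stack: [10, 3]
BINARY_OP - → 10 - 3 = 7. Stack: [7]
STORE_FAST p → p=7. Stack: []
LOAD_CONST → push 6. Stack: [6]
LOAD_FAST p → push 7. Stack: [6, 7]
BINARY_OP + → 6 + 7 = 13. Stack: [13]
LOAD_FAST c → push 15. Stack: [13, 15]
BINARY_OP - → 13 - 15 = -2. Stack: [-2]
STORE_FAST p → p=-2. Stack: []
LOAD_FAST_LOAD_FAST a,a → push 3,3. Stack: [3, 3]
BINARY_OP - → 3 - 3 = 0. Stack: [0]
STORE_FAST y → y=0. Stack: []
LOAD_CONST → push 4. Stack: [4]
LOAD_FAST a → push 3. Stack: [4, 3]
BINARY_OP * → 4 * 3 = 12. Stack: [12]
STORE_FAST y → y=12. Stack: []
LOAD_FAST y → push 12. Stack: [12]
LOAD_CONST → push 1. Stack: [12, 1]
BINARY_OP % → 12 % 1 = 0. Stack: [0]
LOAD_FAST b → push 2. Stack: [0, 2]
BINARY_OP | → 0 | 2 = 2. Stack: [2]
STORE_FAST t → t=2. Stack: []
LOAD_FAST p → push -2. Stack: [-2]
RETURN_VALUE → return -2.

12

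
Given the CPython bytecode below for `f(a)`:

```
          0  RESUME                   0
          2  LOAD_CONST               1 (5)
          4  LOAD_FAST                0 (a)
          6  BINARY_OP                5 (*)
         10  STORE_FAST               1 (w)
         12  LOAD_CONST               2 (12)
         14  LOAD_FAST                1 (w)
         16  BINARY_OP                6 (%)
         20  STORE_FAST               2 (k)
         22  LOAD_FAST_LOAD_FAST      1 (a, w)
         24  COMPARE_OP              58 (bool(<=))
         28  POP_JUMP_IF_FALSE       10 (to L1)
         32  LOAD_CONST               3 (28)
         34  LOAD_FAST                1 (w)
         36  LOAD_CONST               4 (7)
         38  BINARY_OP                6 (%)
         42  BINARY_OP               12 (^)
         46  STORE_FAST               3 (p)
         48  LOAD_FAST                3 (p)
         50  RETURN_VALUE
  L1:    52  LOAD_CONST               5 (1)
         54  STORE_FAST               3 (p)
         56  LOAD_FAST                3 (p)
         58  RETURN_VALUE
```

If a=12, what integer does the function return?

24

LOAD_CONST → push 5. Stack: [5]
LOAD_FAST a → push 12. Stack: [5, 12]
BINARY_OP * → 5 * 12 = 60. Stack: [60]
STORE_FAST w → w=60. Stack: []
LOAD_CONST → push 12. Stack: [12]
LOAD_FAST w → push 60. Stack: [12, 60]
BINARY_OP % → 12 % 60 = 12. Stack: [12]
STORE_FAST k → k=12. Stack: []
LOAD_FAST_LOAD_FAST a,w → push 12,60. Stack: [12, 60]
COMPARE_OP bool(<=) → 12 vs 60 = True. Stack: [True]
POP_JUMP_IF_FALSE → pop True; no jump. Stack: []
LOAD_CONST → push 28. Stack: [28]
LOAD_FAST w → push 60. Stack: [28, 60]
LOAD_CONST → push 7. Stack: [28, 60, 7]
BINARY_OP % → 60 % 7 = 4. Stack: [28, 4]
BINARY_OP ^ → 28 ^ 4 = 24. Stack: [24]
STORE_FAST p → p=24. Stack: []
LOAD_FAST p → push 24. Stack: [24]
RETURN_VALUE → return 24.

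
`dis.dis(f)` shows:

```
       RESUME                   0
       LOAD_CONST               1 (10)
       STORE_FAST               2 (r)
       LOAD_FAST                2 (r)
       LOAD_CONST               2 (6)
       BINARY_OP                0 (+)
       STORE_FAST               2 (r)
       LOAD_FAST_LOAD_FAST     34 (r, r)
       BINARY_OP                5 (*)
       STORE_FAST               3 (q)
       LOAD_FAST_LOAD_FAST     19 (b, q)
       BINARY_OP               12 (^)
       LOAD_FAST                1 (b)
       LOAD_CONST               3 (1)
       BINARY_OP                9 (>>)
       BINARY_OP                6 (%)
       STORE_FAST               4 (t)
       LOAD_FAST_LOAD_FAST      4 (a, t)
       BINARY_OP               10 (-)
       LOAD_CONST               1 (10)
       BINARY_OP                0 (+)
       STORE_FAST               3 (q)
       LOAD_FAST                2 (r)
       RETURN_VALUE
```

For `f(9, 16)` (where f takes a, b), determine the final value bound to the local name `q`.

LOAD_CONST → push 10. Stack: [10]
STORE_FAST r → r=10. Stack: []
LOAD_FAST r → push 10. Stack: [10]
LOAD_CONST → push 6. Stack: [10, 6]
BINARY_OP + → 10 + 6 = 16. Stack: [16]
STORE_FAST r → r=16. Stack: []
LOAD_FAST_LOAD_FAST r,r → push 16,16. Stack: [16, 16]
BINARY_OP * → 16 * 16 = 256. Stack: [256]
STORE_FAST q → q=256. Stack: []
LOAD_FAST_LOAD_FAST b,q → push 16,256. Stack: [16, 256]
BINARY_OP ^ → 16 ^ 256 = 272. Stack: [272]
LOAD_FAST b → push 16. Stack: [272, 16]
LOAD_CONST → push 1. Stack: [272, 16, 1]
BINARY_OP >> → 16 >> 1 = 8. Stack: [272, 8]
BINARY_OP % → 272 % 8 = 0. Stack: [0]
STORE_FAST t → t=0. Stack: []
LOAD_FAST_LOAD_FAST a,t → push 9,0. Stack: [9, 0]
BINARY_OP - → 9 - 0 = 9. Stack: [9]
LOAD_CONST → push 10. Stack: [9, 10]
BINARY_OP + → 9 + 10 = 19. Stack: [19]
STORE_FAST q → q=19. Stack: []
LOAD_FAST r → push 16. Stack: [16]
RETURN_VALUE → return 16.

19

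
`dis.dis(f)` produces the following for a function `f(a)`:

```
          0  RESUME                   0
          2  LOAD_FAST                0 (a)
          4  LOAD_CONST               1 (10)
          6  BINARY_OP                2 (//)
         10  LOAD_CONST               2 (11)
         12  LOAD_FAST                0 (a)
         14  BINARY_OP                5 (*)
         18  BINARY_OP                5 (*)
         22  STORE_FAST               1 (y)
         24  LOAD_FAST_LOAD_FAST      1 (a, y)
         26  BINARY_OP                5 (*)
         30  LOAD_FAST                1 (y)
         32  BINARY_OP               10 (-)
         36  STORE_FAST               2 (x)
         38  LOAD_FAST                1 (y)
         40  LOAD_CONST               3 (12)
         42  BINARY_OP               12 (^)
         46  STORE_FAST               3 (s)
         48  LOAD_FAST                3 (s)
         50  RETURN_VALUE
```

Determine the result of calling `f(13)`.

LOAD_FAST a → push 13. Stack: [13]
LOAD_CONST → push 10. Stack: [13, 10]
BINARY_OP // → 13 // 10 = 1. Stack: [1]
LOAD_CONST → push 11. Stack: [1, 11]
LOAD_FAST a → push 13. Stack: [1, 11, 13]
BINARY_OP * → 11 * 13 = 143. Stack: [1, 143]
BINARY_OP * → 1 * 143 = 143. Stack: [143]
STORE_FAST y → y=143. Stack: []
LOAD_FAST_LOAD_FAST a,y → push 13,143. Stack: [13, 143]
BINARY_OP * → 13 * 143 = 1859. Stack: [1859]
LOAD_FAST y → push 143. Stack: [1859, 143]
BINARY_OP - → 1859 - 143 = 1716. Stack: [1716]
STORE_FAST x → x=1716. Stack: []
LOAD_FAST y → push 143. Stack: [143]
LOAD_CONST → push 12. Stack: [143, 12]
BINARY_OP ^ → 143 ^ 12 = 131. Stack: [131]
STORE_FAST s → s=131. Stack: []
LOAD_FAST s → push 131. Stack: [131]
RETURN_VALUE → return 131.

131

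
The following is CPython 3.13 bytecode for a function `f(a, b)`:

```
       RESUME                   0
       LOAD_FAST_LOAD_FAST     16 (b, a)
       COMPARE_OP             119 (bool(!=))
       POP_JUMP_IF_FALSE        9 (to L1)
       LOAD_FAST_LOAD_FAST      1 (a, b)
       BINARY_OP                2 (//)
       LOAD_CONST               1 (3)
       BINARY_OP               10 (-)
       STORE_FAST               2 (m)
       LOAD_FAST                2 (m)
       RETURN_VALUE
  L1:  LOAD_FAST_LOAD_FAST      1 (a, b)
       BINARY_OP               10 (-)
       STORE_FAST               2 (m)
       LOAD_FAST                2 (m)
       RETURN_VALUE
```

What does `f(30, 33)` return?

-3

LOAD_FAST_LOAD_FAST b,a → push 33,30. Stack: [33, 30]
COMPARE_OP bool(!=) → 33 vs 30 = True. Stack: [True]
POP_JUMP_IF_FALSE → pop True; no jump. Stack: []
LOAD_FAST_LOAD_FAST a,b → push 30,33. Stack: [30, 33]
BINARY_OP // → 30 // 33 = 0. Stack: [0]
LOAD_CONST → push 3. Stack: [0, 3]
BINARY_OP - → 0 - 3 = -3. Stack: [-3]
STORE_FAST m → m=-3. Stack: []
LOAD_FAST m → push -3. Stack: [-3]
RETURN_VALUE → return -3.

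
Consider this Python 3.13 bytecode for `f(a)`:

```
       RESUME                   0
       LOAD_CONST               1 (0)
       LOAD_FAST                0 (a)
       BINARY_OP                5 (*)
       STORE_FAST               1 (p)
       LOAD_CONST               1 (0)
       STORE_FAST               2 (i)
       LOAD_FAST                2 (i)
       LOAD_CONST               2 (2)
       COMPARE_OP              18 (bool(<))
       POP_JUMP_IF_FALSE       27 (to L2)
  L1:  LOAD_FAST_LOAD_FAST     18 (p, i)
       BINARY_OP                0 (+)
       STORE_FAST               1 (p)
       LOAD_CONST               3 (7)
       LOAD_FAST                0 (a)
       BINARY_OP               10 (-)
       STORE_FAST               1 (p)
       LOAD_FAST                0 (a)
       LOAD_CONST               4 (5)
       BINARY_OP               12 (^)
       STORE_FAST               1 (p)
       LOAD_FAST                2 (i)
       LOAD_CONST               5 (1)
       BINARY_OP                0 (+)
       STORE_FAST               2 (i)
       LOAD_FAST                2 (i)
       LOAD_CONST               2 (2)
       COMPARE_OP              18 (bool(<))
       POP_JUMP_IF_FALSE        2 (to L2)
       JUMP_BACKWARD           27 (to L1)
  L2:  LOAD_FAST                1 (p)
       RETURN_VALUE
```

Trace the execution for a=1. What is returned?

LOAD_CONST → push 0. Stack: [0]
LOAD_FAST a → push 1. Stack: [0, 1]
BINARY_OP * → 0 * 1 = 0. Stack: [0]
STORE_FAST p → p=0. Stack: []
LOAD_CONST → push 0. Stack: [0]
STORE_FAST i → i=0. Stack: []
LOAD_FAST i → push 0. Stack: [0]
LOAD_CONST → push 2. Stack: [0, 2]
COMPARE_OP bool(<) → 0 vs 2 = True. Stack: [True]
POP_JUMP_IF_FALSE → pop True; no jump. Stack: []
LOAD_FAST_LOAD_FAST p,i → push 0,0. Stack: [0, 0]
BINARY_OP + → 0 + 0 = 0. Stack: [0]
STORE_FAST p → p=0. Stack: []
LOAD_CONST → push 7. Stack: [7]
LOAD_FAST a → push 1. Stack: [7, 1]
BINARY_OP - → 7 - 1 = 6. Stack: [6]
STORE_FAST p → p=6. Stack: []
LOAD_FAST a → push 1. Stack: [1]
LOAD_CONST → push 5. Stack: [1, 5]
BINARY_OP ^ → 1 ^ 5 = 4. Stack: [4]
STORE_FAST p → p=4. Stack: []
LOAD_FAST i → push 0. Stack: [0]
LOAD_CONST → push 1. Stack: [0, 1]
BINARY_OP + → 0 + 1 = 1. Stack: [1]
STORE_FAST i → i=1. Stack: []
LOAD_FAST i → push 1. Stack: [1]
LOAD_CONST → push 2. Stack: [1, 2]
COMPARE_OP bool(<) → 1 vs 2 = True. Stack: [True]
POP_JUMP_IF_FALSE → pop True; no jump. Stack: []
LOAD_FAST_LOAD_FAST p,i → push 4,1. Stack: [4, 1]
BINARY_OP + → 4 + 1 = 5. Stack: [5]
STORE_FAST p → p=5. Stack: []
LOAD_CONST → push 7. Stack: [7]
LOAD_FAST a → push 1. Stack: [7, 1]
BINARY_OP - → 7 - 1 = 6. Stack: [6]
STORE_FAST p → p=6. Stack: []
LOAD_FAST a → push 1. Stack: [1]
LOAD_CONST → push 5. Stack: [1, 5]
BINARY_OP ^ → 1 ^ 5 = 4. Stack: [4]
STORE_FAST p → p=4. Stack: []
LOAD_FAST i → push 1. Stack: [1]
LOAD_CONST → push 1. Stack: [1, 1]
BINARY_OP + → 1 + 1 = 2. Stack: [2]
STORE_FAST i → i=2. Stack: []
LOAD_FAST i → push 2. Stack: [2]
LOAD_CONST → push 2. Stack: [2, 2]
COMPARE_OP bool(<) → 2 vs 2 = False. Stack: [False]
POP_JUMP_IF_FALSE → pop False; jump. Stack: []
LOAD_FAST p → push 4. Stack: [4]
RETURN_VALUE → return 4.

4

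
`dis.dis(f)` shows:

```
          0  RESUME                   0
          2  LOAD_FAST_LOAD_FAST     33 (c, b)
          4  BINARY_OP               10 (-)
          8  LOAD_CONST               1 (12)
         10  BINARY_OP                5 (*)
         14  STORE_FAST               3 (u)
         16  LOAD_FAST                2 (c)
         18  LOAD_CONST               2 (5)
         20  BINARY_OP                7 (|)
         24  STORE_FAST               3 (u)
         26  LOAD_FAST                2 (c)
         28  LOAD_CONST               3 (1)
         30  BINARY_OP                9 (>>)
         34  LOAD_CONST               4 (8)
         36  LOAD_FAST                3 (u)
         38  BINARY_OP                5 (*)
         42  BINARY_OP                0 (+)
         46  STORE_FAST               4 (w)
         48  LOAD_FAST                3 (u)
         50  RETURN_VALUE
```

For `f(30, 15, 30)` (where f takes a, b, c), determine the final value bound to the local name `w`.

LOAD_FAST_LOAD_FAST c,b → push 30,15. Stack: [30, 15]
BINARY_OP - → 30 - 15 = 15. Stack: [15]
LOAD_CONST → push 12. Stack: [15, 12]
BINARY_OP * → 15 * 12 = 180. Stack: [180]
STORE_FAST u → u=180. Stack: []
LOAD_FAST c → push 30. Stack: [30]
LOAD_CONST → push 5. Stack: [30, 5]
BINARY_OP | → 30 | 5 = 31. Stack: [31]
STORE_FAST u → u=31. Stack: []
LOAD_FAST c → push 30. Stack: [30]
LOAD_CONST → push 1. Stack: [30, 1]
BINARY_OP >> → 30 >> 1 = 15. Stack: [15]
LOAD_CONST → push 8. Stack: [15, 8]
LOAD_FAST u → push 31. Stack: [15, 8, 31]
BINARY_OP * → 8 * 31 = 248. Stack: [15, 248]
BINARY_OP + → 15 + 248 = 263. Stack: [263]
STORE_FAST w → w=263. Stack: []
LOAD_FAST u → push 31. Stack: [31]
RETURN_VALUE → return 31.

263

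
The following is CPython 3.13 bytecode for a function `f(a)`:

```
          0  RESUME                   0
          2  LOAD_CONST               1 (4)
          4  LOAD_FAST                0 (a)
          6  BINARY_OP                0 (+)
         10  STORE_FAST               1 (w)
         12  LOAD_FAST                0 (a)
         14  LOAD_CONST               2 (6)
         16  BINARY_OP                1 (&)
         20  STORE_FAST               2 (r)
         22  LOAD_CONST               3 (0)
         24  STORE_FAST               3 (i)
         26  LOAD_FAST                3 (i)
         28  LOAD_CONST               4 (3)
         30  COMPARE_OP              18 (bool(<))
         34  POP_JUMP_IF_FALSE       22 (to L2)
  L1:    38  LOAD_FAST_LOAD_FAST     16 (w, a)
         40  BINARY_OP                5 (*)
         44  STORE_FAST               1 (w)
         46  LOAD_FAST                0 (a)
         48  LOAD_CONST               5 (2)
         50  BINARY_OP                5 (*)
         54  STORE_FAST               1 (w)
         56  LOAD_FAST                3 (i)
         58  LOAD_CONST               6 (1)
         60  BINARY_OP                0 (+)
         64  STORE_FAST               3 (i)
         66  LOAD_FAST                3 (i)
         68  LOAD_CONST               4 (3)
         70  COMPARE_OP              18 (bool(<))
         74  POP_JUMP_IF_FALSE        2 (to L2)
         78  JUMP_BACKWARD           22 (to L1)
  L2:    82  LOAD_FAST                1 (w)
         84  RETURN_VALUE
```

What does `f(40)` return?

80

LOAD_CONST → push 4. Stack: [4]
LOAD_FAST a → push 40. Stack: [4, 40]
BINARY_OP + → 4 + 40 = 44. Stack: [44]
STORE_FAST w → w=44. Stack: []
LOAD_FAST a → push 40. Stack: [40]
LOAD_CONST → push 6. Stack: [40, 6]
BINARY_OP & → 40 & 6 = 0. Stack: [0]
STORE_FAST r → r=0. Stack: []
LOAD_CONST → push 0. Stack: [0]
STORE_FAST i → i=0. Stack: []
LOAD_FAST i → push 0. Stack: [0]
LOAD_CONST → push 3. Stack: [0, 3]
COMPARE_OP bool(<) → 0 vs 3 = True. Stack: [True]
POP_JUMP_IF_FALSE → pop True; no jump. Stack: []
LOAD_FAST_LOAD_FAST w,a → push 44,40. Stack: [44, 40]
BINARY_OP * → 44 * 40 = 1760. Stack: [1760]
STORE_FAST w → w=1760. Stack: []
LOAD_FAST a → push 40. Stack: [40]
LOAD_CONST → push 2. Stack: [40, 2]
BINARY_OP * → 40 * 2 = 80. Stack: [80]
STORE_FAST w → w=80. Stack: []
LOAD_FAST i → push 0. Stack: [0]
LOAD_CONST → push 1. Stack: [0, 1]
BINARY_OP + → 0 + 1 = 1. Stack: [1]
STORE_FAST i → i=1. Stack: []
LOAD_FAST i → push 1. Stack: [1]
LOAD_CONST → push 3. Stack: [1, 3]
COMPARE_OP bool(<) → 1 vs 3 = True. Stack: [True]
POP_JUMP_IF_FALSE → pop True; no jump. Stack: []
LOAD_FAST_LOAD_FAST w,a → push 80,40. Stack: [80, 40]
BINARY_OP * → 80 * 40 = 3200. Stack: [3200]
STORE_FAST w → w=3200. Stack: []
LOAD_FAST a → push 40. Stack: [40]
LOAD_CONST → push 2. Stack: [40, 2]
BINARY_OP * → 40 * 2 = 80. Stack: [80]
STORE_FAST w → w=80. Stack: []
LOAD_FAST i → push 1. Stack: [1]
LOAD_CONST → push 1. Stack: [1, 1]
BINARY_OP + → 1 + 1 = 2. Stack: [2]
STORE_FAST i → i=2. Stack: []
LOAD_FAST i → push 2. Stack: [2]
LOAD_CONST → push 3. Stack: [2, 3]
COMPARE_OP bool(<) → 2 vs 3 = True. Stack: [True]
POP_JUMP_IF_FALSE → pop True; no jump. Stack: []
LOAD_FAST_LOAD_FAST w,a → push 80,40. Stack: [80, 40]
BINARY_OP * → 80 * 40 = 3200. Stack: [3200]
STORE_FAST w → w=3200. Stack: []
LOAD_FAST a → push 40. Stack: [40]
LOAD_CONST → push 2. Stack: [40, 2]
BINARY_OP * → 40 * 2 = 80. Stack: [80]
STORE_FAST w → w=80. Stack: []
LOAD_FAST i → push 2. Stack: [2]
LOAD_CONST → push 1. Stack: [2, 1]
BINARY_OP + → 2 + 1 = 3. Stack: [3]
STORE_FAST i → i=3. Stack: []
LOAD_FAST i → push 3. Stack: [3]
LOAD_CONST → push 3. Stack: [3, 3]
COMPARE_OP bool(<) → 3 vs 3 = False. Stack: [False]
POP_JUMP_IF_FALSE → pop False; jump. Stack: []
LOAD_FAST w → push 80. Stack: [80]
RETURN_VALUE → return 80.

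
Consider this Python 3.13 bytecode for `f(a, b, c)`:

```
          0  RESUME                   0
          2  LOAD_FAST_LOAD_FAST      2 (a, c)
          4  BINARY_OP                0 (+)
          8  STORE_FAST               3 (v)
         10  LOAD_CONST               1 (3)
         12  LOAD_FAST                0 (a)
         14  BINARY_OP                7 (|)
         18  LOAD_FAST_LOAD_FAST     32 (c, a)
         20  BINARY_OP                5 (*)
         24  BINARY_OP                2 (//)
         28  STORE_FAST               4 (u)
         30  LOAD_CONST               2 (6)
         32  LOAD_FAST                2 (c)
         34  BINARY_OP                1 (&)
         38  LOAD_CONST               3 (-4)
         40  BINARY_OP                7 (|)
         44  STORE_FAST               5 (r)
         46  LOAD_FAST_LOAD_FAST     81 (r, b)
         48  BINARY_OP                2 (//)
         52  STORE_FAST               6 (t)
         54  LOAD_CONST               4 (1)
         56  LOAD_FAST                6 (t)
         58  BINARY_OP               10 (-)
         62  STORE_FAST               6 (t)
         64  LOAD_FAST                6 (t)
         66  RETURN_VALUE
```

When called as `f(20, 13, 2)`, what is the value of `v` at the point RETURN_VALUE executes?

22

LOAD_FAST_LOAD_FAST a,c → push 20,2. Stack: [20, 2]
BINARY_OP + → 20 + 2 = 22. Stack: [22]
STORE_FAST v → v=22. Stack: []
LOAD_CONST → push 3. Stack: [3]
LOAD_FAST a → push 20. Stack: [3, 20]
BINARY_OP | → 3 | 20 = 23. Stack: [23]
LOAD_FAST_LOAD_FAST c,a → push 2,20. Stack: [23, 2, 20]
BINARY_OP * → 2 * 20 = 40. Stack: [23, 40]
BINARY_OP // → 23 // 40 = 0. Stack: [0]
STORE_FAST u → u=0. Stack: []
LOAD_CONST → push 6. Stack: [6]
LOAD_FAST c → push 2. Stack: [6, 2]
BINARY_OP & → 6 & 2 = 2. Stack: [2]
LOAD_CONST → push -4. Stack: [2, -4]
BINARY_OP | → 2 | -4 = -2. Stack: [-2]
STORE_FAST r → r=-2. Stack: []
LOAD_FAST_LOAD_FAST r,b → push -2,13. Stack: [-2, 13]
BINARY_OP // → -2 // 13 = -1. Stack: [-1]
STORE_FAST t → t=-1. Stack: []
LOAD_CONST → push 1. Stack: [1]
LOAD_FAST t → push -1. Stack: [1, -1]
BINARY_OP - → 1 - -1 = 2. Stack: [2]
STORE_FAST t → t=2. Stack: []
LOAD_FAST t → push 2. Stack: [2]
RETURN_VALUE → return 2.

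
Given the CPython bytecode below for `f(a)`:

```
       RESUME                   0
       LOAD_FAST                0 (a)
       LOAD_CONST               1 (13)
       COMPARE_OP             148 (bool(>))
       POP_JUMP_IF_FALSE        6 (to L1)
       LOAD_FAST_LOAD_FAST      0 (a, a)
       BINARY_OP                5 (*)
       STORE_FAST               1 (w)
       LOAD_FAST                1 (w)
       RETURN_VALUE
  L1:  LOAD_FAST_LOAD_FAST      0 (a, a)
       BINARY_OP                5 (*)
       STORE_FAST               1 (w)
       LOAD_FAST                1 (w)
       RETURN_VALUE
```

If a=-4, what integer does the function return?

16

LOAD_FAST a → push -4. Stack: [-4]
LOAD_CONST → push 13. Stack: [-4, 13]
COMPARE_OP bool(>) → -4 vs 13 = False. Stack: [False]
POP_JUMP_IF_FALSE → pop False; jump. Stack: []
LOAD_FAST_LOAD_FAST a,a → push -4,-4. Stack: [-4, -4]
BINARY_OP * → -4 * -4 = 16. Stack: [16]
STORE_FAST w → w=16. Stack: []
LOAD_FAST w → push 16. Stack: [16]
RETURN_VALUE → return 16.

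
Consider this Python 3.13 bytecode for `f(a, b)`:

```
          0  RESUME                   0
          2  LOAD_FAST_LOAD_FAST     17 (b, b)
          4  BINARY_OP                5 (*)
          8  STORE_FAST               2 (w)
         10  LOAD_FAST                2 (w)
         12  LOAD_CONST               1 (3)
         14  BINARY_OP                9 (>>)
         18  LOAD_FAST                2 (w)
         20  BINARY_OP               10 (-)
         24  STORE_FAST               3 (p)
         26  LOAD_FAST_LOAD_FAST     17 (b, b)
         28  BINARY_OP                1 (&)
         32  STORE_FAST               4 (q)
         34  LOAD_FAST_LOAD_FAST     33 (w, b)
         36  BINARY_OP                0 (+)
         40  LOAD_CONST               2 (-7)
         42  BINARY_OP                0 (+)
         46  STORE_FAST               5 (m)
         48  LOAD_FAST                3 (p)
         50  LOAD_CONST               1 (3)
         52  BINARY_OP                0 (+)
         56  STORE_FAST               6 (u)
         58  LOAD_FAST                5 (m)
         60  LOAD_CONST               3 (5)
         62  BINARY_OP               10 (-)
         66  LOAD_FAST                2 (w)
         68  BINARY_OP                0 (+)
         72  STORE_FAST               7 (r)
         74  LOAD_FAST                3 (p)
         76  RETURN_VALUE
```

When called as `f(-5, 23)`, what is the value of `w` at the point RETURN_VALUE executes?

529

LOAD_FAST_LOAD_FAST b,b → push 23,23. Stack: [23, 23]
BINARY_OP * → 23 * 23 = 529. Stack: [529]
STORE_FAST w → w=529. Stack: []
LOAD_FAST w → push 529. Stack: [529]
LOAD_CONST → push 3. Stack: [529, 3]
BINARY_OP >> → 529 >> 3 = 66. Stack: [66]
LOAD_FAST w → push 529. Stack: [66, 529]
BINARY_OP - → 66 - 529 = -463. Stack: [-463]
STORE_FAST p → p=-463. Stack: []
LOAD_FAST_LOAD_FAST b,b → push 23,23. Stack: [23, 23]
BINARY_OP & → 23 & 23 = 23. Stack: [23]
STORE_FAST q → q=23. Stack: []
LOAD_FAST_LOAD_FAST w,b → push 529,23. Stack: [529, 23]
BINARY_OP + → 529 + 23 = 552. Stack: [552]
LOAD_CONST → push -7. Stack: [552, -7]
BINARY_OP + → 552 + -7 = 545. Stack: [545]
STORE_FAST m → m=545. Stack: []
LOAD_FAST p → push -463. Stack: [-463]
LOAD_CONST → push 3. Stack: [-463, 3]
BINARY_OP + → -463 + 3 = -460. Stack: [-460]
STORE_FAST u → u=-460. Stack: []
LOAD_FAST m → push 545. Stack: [545]
LOAD_CONST → push 5. Stack: [545, 5]
BINARY_OP - → 545 - 5 = 540. Stack: [540]
LOAD_FAST w → push 529. Stack: [540, 529]
BINARY_OP + → 540 + 529 = 1069. Stack: [1069]
STORE_FAST r → r=1069. Stack: []
LOAD_FAST p → push -463. Stack: [-463]
RETURN_VALUE → return -463.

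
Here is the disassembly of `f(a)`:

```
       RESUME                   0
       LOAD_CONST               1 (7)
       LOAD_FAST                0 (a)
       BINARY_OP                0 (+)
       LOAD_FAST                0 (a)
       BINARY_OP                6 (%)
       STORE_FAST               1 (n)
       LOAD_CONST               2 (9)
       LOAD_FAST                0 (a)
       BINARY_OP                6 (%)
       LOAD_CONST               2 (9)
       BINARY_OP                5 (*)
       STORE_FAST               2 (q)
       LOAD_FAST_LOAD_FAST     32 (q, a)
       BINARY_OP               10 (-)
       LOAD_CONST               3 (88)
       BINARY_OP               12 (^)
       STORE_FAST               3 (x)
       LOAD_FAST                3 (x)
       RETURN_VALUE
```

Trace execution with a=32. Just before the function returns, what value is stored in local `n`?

LOAD_CONST → push 7. Stack: [7]
LOAD_FAST a → push 32. Stack: [7, 32]
BINARY_OP + → 7 + 32 = 39. Stack: [39]
LOAD_FAST a → push 32. Stack: [39, 32]
BINARY_OP % → 39 % 32 = 7. Stack: [7]
STORE_FAST n → n=7. Stack: []
LOAD_CONST → push 9. Stack: [9]
LOAD_FAST a → push 32. Stack: [9, 32]
BINARY_OP % → 9 % 32 = 9. Stack: [9]
LOAD_CONST → push 9. Stack: [9, 9]
BINARY_OP * → 9 * 9 = 81. Stack: [81]
STORE_FAST q → q=81. Stack: []
LOAD_FAST_LOAD_FAST q,a → push 81,32. Stack: [81, 32]
BINARY_OP - → 81 - 32 = 49. Stack: [49]
LOAD_CONST → push 88. Stack: [49, 88]
BINARY_OP ^ → 49 ^ 88 = 105. Stack: [105]
STORE_FAST x → x=105. Stack: []
LOAD_FAST x → push 105. Stack: [105]
RETURN_VALUE → return 105.

7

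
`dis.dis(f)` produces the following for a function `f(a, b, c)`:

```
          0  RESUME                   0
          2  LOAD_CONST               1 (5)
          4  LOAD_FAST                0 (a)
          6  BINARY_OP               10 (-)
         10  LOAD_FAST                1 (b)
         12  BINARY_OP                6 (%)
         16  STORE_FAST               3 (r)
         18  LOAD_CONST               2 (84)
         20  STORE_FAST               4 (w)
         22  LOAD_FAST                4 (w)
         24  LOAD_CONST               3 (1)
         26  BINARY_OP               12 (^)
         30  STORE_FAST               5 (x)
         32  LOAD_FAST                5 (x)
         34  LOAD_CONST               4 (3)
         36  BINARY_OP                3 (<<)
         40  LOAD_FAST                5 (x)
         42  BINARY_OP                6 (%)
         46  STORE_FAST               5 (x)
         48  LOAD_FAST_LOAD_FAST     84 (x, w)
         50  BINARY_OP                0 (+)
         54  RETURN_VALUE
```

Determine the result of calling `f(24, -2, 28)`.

84

LOAD_CONST → push 5. Stack: [5]
LOAD_FAST a → push 24. Stack: [5, 24]
BINARY_OP - → 5 - 24 = -19. Stack: [-19]
LOAD_FAST b → push -2. Stack: [-19, -2]
BINARY_OP % → -19 % -2 = -1. Stack: [-1]
STORE_FAST r → r=-1. Stack: []
LOAD_CONST → push 84. Stack: [84]
STORE_FAST w → w=84. Stack: []
LOAD_FAST w → push 84. Stack: [84]
LOAD_CONST → push 1. Stack: [84, 1]
BINARY_OP ^ → 84 ^ 1 = 85. Stack: [85]
STORE_FAST x → x=85. Stack: []
LOAD_FAST x → push 85. Stack: [85]
LOAD_CONST → push 3. Stack: [85, 3]
BINARY_OP << → 85 << 3 = 680. Stack: [680]
LOAD_FAST x → push 85. Stack: [680, 85]
BINARY_OP % → 680 % 85 = 0. Stack: [0]
STORE_FAST x → x=0. Stack: []
LOAD_FAST_LOAD_FAST x,w → push 0,84. Stack: [0, 84]
BINARY_OP + → 0 + 84 = 84. Stack: [84]
RETURN_VALUE → return 84.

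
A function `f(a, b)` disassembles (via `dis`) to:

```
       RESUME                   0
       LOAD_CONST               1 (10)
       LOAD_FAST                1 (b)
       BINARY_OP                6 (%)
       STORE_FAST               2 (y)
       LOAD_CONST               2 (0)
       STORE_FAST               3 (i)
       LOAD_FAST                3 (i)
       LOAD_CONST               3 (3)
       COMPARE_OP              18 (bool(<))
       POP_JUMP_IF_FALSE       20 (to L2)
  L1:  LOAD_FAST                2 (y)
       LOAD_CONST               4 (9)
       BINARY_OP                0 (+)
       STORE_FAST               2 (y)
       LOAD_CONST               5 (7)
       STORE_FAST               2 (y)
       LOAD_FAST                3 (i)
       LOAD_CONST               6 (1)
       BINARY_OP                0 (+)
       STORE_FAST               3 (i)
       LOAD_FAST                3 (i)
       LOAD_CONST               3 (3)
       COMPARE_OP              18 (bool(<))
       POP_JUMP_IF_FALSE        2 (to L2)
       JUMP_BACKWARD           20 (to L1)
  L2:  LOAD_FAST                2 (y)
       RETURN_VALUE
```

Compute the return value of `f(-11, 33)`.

7

LOAD_CONST → push 10. Stack: [10]
LOAD_FAST b → push 33. Stack: [10, 33]
BINARY_OP % → 10 % 33 = 10. Stack: [10]
STORE_FAST y → y=10. Stack: []
LOAD_CONST → push 0. Stack: [0]
STORE_FAST i → i=0. Stack: []
LOAD_FAST i → push 0. Stack: [0]
LOAD_CONST → push 3. Stack: [0, 3]
COMPARE_OP bool(<) → 0 vs 3 = True. Stack: [True]
POP_JUMP_IF_FALSE → pop True; no jump. Stack: []
LOAD_FAST y → push 10. Stack: [10]
LOAD_CONST → push 9. Stack: [10, 9]
BINARY_OP + → 10 + 9 = 19. Stack: [19]
STORE_FAST y → y=19. Stack: []
LOAD_CONST → push 7. Stack: [7]
STORE_FAST y → y=7. Stack: []
LOAD_FAST i → push 0. Stack: [0]
LOAD_CONST → push 1. Stack: [0, 1]
BINARY_OP + → 0 + 1 = 1. Stack: [1]
STORE_FAST i → i=1. Stack: []
LOAD_FAST i → push 1. Stack: [1]
LOAD_CONST → push 3. Stack: [1, 3]
COMPARE_OP bool(<) → 1 vs 3 = True. Stack: [True]
POP_JUMP_IF_FALSE → pop True; no jump. Stack: []
LOAD_FAST y → push 7. Stack: [7]
LOAD_CONST → push 9. Stack: [7, 9]
BINARY_OP + → 7 + 9 = 16. Stack: [16]
STORE_FAST y → y=16. Stack: []
LOAD_CONST → push 7. Stack: [7]
STORE_FAST y → y=7. Stack: []
LOAD_FAST i → push 1. Stack: [1]
LOAD_CONST → push 1. Stack: [1, 1]
BINARY_OP + → 1 + 1 = 2. Stack: [2]
STORE_FAST i → i=2. Stack: []
LOAD_FAST i → push 2. Stack: [2]
LOAD_CONST → push 3. Stack: [2, 3]
COMPARE_OP bool(<) → 2 vs 3 = True. Stack: [True]
POP_JUMP_IF_FALSE → pop True; no jump. Stack: []
LOAD_FAST y → push 7. Stack: [7]
LOAD_CONST → push 9. Stack: [7, 9]
BINARY_OP + → 7 + 9 = 16. Stack: [16]
STORE_FAST y → y=16. Stack: []
LOAD_CONST → push 7. Stack: [7]
STORE_FAST y → y=7. Stack: []
LOAD_FAST i → push 2. Stack: [2]
LOAD_CONST → push 1. Stack: [2, 1]
BINARY_OP + → 2 + 1 = 3. Stack: [3]
STORE_FAST i → i=3. Stack: []
LOAD_FAST i → push 3. Stack: [3]
LOAD_CONST → push 3. Stack: [3, 3]
COMPARE_OP bool(<) → 3 vs 3 = False. Stack: [False]
POP_JUMP_IF_FALSE → pop False; jump. Stack: []
LOAD_FAST y → push 7. Stack: [7]
RETURN_VALUE → return 7.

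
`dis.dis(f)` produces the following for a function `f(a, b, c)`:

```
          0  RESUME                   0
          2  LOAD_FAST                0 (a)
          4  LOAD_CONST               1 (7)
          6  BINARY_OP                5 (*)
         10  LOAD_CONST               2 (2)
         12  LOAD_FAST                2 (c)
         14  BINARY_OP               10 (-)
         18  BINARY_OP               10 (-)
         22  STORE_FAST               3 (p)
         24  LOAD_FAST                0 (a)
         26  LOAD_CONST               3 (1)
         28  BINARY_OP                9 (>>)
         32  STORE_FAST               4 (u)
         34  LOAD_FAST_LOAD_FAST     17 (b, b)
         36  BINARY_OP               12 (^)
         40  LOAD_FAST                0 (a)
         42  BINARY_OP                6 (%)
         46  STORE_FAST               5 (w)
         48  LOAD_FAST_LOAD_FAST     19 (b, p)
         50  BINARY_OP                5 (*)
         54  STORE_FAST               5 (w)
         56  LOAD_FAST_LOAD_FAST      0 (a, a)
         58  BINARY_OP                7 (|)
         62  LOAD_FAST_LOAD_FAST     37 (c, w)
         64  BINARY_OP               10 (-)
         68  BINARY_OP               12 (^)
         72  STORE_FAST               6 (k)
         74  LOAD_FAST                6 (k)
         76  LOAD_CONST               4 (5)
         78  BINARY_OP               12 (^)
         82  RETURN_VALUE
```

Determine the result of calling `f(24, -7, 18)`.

1287

LOAD_FAST a → push 24. Stack: [24]
LOAD_CONST → push 7. Stack: [24, 7]
BINARY_OP * → 24 * 7 = 168. Stack: [168]
LOAD_CONST → push 2. Stack: [168, 2]
LOAD_FAST c → push 18. Stack: [168, 2, 18]
BINARY_OP - → 2 - 18 = -16. Stack: [168, -16]
BINARY_OP - → 168 - -16 = 184. Stack: [184]
STORE_FAST p → p=184. Stack: []
LOAD_FAST a → push 24. Stack: [24]
LOAD_CONST → push 1. Stack: [24, 1]
BINARY_OP >> → 24 >> 1 = 12. Stack: [12]
STORE_FAST u → u=12. Stack: []
LOAD_FAST_LOAD_FAST b,b → push -7,-7. Stack: [-7, -7]
BINARY_OP ^ → -7 ^ -7 = 0. Stack: [0]
LOAD_FAST a → push 24. Stack: [0, 24]
BINARY_OP % → 0 % 24 = 0. Stack: [0]
STORE_FAST w → w=0. Stack: []
LOAD_FAST_LOAD_FAST b,p → push -7,184. Stack: [-7, 184]
BINARY_OP * → -7 * 184 = -1288. Stack: [-1288]
STORE_FAST w → w=-1288. Stack: []
LOAD_FAST_LOAD_FAST a,a → push 24,24. Stack: [24, 24]
BINARY_OP | → 24 | 24 = 24. Stack: [24]
LOAD_FAST_LOAD_FAST c,w → push 18,-1288. Stack: [24, 18, -1288]
BINARY_OP - → 18 - -1288 = 1306. Stack: [24, 1306]
BINARY_OP ^ → 24 ^ 1306 = 1282. Stack: [1282]
STORE_FAST k → k=1282. Stack: []
LOAD_FAST k → push 1282. Stack: [1282]
LOAD_CONST → push 5. Stack: [1282, 5]
BINARY_OP ^ → 1282 ^ 5 = 1287. Stack: [1287]
RETURN_VALUE → return 1287.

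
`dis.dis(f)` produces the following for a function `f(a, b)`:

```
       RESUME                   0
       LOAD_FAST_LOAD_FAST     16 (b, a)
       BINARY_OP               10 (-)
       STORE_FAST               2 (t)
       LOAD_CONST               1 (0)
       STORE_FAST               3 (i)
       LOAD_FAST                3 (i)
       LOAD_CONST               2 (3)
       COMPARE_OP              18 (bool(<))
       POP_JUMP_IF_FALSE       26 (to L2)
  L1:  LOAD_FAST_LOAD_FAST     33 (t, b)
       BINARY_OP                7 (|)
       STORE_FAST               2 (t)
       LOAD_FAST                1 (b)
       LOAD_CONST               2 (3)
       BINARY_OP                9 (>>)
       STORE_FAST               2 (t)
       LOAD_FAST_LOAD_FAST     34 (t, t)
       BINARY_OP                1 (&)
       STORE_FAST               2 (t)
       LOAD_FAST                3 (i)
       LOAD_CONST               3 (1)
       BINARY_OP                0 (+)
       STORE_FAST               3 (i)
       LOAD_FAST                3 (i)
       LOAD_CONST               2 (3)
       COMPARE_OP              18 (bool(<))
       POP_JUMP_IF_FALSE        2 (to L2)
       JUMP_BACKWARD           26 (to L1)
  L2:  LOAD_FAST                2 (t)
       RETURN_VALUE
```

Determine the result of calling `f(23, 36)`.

4

LOAD_FAST_LOAD_FAST b,a → push 36,23. Stack: [36, 23]
BINARY_OP - → 36 - 23 = 13. Stack: [13]
STORE_FAST t → t=13. Stack: []
LOAD_CONST → push 0. Stack: [0]
STORE_FAST i → i=0. Stack: []
LOAD_FAST i → push 0. Stack: [0]
LOAD_CONST → push 3. Stack: [0, 3]
COMPARE_OP bool(<) → 0 vs 3 = True. Stack: [True]
POP_JUMP_IF_FALSE → pop True; no jump. Stack: []
LOAD_FAST_LOAD_FAST t,b → push 13,36. Stack: [13, 36]
BINARY_OP | → 13 | 36 = 45. Stack: [45]
STORE_FAST t → t=45. Stack: []
LOAD_FAST b → push 36. Stack: [36]
LOAD_CONST → push 3. Stack: [36, 3]
BINARY_OP >> → 36 >> 3 = 4. Stack: [4]
STORE_FAST t → t=4. Stack: []
LOAD_FAST_LOAD_FAST t,t → push 4,4. Stack: [4, 4]
BINARY_OP & → 4 & 4 = 4. Stack: [4]
STORE_FAST t → t=4. Stack: []
LOAD_FAST i → push 0. Stack: [0]
LOAD_CONST → push 1. Stack: [0, 1]
BINARY_OP + → 0 + 1 = 1. Stack: [1]
STORE_FAST i → i=1. Stack: []
LOAD_FAST i → push 1. Stack: [1]
LOAD_CONST → push 3. Stack: [1, 3]
COMPARE_OP bool(<) → 1 vs 3 = True. Stack: [True]
POP_JUMP_IF_FALSE → pop True; no jump. Stack: []
LOAD_FAST_LOAD_FAST t,b → push 4,36. Stack: [4, 36]
BINARY_OP | → 4 | 36 = 36. Stack: [36]
STORE_FAST t → t=36. Stack: []
LOAD_FAST b → push 36. Stack: [36]
LOAD_CONST → push 3. Stack: [36, 3]
BINARY_OP >> → 36 >> 3 = 4. Stack: [4]
STORE_FAST t → t=4. Stack: []
LOAD_FAST_LOAD_FAST t,t → push 4,4. Stack: [4, 4]
BINARY_OP & → 4 & 4 = 4. Stack: [4]
STORE_FAST t → t=4. Stack: []
LOAD_FAST i → push 1. Stack: [1]
LOAD_CONST → push 1. Stack: [1, 1]
BINARY_OP + → 1 + 1 = 2. Stack: [2]
STORE_FAST i → i=2. Stack: []
LOAD_FAST i → push 2. Stack: [2]
LOAD_CONST → push 3. Stack: [2, 3]
COMPARE_OP bool(<) → 2 vs 3 = True. Stack: [True]
POP_JUMP_IF_FALSE → pop True; no jump. Stack: []
LOAD_FAST_LOAD_FAST t,b → push 4,36. Stack: [4, 36]
BINARY_OP | → 4 | 36 = 36. Stack: [36]
STORE_FAST t → t=36. Stack: []
LOAD_FAST b → push 36. Stack: [36]
LOAD_CONST → push 3. Stack: [36, 3]
BINARY_OP >> → 36 >> 3 = 4. Stack: [4]
STORE_FAST t → t=4. Stack: []
LOAD_FAST_LOAD_FAST t,t → push 4,4. Stack: [4, 4]
BINARY_OP & → 4 & 4 = 4. Stack: [4]
STORE_FAST t → t=4. Stack: []
LOAD_FAST i → push 2. Stack: [2]
LOAD_CONST → push 1. Stack: [2, 1]
BINARY_OP + → 2 + 1 = 3. Stack: [3]
STORE_FAST i → i=3. Stack: []
LOAD_FAST i → push 3. Stack: [3]
LOAD_CONST → push 3. Stack: [3, 3]
COMPARE_OP bool(<) → 3 vs 3 = False. Stack: [False]
POP_JUMP_IF_FALSE → pop False; jump. Stack: []
LOAD_FAST t → push 4. Stack: [4]
RETURN_VALUE → return 4.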